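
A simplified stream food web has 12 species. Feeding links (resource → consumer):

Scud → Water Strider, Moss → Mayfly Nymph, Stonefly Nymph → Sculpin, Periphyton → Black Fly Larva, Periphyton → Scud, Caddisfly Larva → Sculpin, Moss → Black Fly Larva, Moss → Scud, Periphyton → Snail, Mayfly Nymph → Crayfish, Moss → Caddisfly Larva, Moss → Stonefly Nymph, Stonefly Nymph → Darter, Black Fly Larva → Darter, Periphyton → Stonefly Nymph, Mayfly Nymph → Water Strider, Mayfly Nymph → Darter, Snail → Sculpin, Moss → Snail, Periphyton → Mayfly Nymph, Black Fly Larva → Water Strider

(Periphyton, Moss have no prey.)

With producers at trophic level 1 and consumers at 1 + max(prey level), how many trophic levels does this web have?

Producers (level 1): Periphyton, Moss.
Periphyton → Scud → Water Strider gives Water Strider level 3.
No species has a prey at level 3, so no species reaches level 4.

3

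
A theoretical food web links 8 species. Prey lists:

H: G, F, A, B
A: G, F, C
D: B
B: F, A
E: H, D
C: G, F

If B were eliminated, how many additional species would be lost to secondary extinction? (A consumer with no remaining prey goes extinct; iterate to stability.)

1

Remove B.
Round 1: D (all prey gone) → extinct.
No further losses. Total secondary extinctions: 1.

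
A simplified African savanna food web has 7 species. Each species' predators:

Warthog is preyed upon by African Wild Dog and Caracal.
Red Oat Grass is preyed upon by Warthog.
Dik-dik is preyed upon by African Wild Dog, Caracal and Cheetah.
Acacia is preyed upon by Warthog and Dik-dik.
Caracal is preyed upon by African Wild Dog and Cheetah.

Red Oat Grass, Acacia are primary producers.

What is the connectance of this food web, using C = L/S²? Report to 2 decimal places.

C = 0.20

The web has S = 7 species and L = 10 feeding links.
C = L / S² = 10 / 49 = 0.2041 ≈ 0.20.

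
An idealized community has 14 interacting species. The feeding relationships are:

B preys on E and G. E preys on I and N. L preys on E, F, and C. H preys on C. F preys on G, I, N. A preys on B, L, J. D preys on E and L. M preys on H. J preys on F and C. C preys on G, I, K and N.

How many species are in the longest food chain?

4 species

One longest chain: N → E → L → D.
It has 4 species and 3 links.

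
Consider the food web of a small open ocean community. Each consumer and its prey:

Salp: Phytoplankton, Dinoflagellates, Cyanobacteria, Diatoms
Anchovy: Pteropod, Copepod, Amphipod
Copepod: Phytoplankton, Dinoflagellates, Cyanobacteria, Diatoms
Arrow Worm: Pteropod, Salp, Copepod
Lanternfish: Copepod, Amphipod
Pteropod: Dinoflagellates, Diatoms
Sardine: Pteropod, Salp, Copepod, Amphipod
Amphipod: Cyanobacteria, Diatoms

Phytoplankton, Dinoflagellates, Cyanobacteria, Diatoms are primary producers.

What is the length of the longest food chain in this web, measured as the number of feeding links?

One longest chain: Dinoflagellates → Pteropod → Arrow Worm.
It has 3 species and 2 links.

2 links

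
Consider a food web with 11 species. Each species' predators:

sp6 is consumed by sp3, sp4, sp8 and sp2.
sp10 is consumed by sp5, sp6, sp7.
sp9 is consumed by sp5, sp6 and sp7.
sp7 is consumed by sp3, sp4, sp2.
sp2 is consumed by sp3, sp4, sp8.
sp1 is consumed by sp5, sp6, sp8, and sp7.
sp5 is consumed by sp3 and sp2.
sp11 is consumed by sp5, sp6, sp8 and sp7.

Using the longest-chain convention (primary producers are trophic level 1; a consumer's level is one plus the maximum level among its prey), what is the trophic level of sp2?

sp11 is a producer → level 1.
sp5 eats sp11 (level 1); other prey at levels: sp9 1, sp10 1, sp1 1 → level 2.
sp2 eats sp5 (level 2); other prey at levels: sp7 2, sp6 2 → level 3.

Trophic level 3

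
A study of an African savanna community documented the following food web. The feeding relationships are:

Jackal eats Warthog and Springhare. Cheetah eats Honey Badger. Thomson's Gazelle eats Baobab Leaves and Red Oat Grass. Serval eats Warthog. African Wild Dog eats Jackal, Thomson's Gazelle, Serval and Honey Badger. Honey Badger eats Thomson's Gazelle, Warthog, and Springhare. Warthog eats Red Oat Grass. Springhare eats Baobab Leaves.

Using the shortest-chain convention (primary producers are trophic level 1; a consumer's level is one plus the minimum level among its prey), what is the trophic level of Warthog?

Red Oat Grass is a producer → level 1.
Warthog eats Red Oat Grass → level 2.

Trophic level 2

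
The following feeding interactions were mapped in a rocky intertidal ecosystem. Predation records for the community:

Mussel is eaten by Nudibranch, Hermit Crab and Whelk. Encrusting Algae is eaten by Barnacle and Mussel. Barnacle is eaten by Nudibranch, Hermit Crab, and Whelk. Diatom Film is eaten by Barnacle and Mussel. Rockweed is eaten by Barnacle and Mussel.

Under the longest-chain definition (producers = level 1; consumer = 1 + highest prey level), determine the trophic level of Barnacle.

Trophic level 2

Diatom Film is a producer → level 1.
Barnacle eats Diatom Film (level 1); other prey at levels: Rockweed 1, Encrusting Algae 1 → level 2.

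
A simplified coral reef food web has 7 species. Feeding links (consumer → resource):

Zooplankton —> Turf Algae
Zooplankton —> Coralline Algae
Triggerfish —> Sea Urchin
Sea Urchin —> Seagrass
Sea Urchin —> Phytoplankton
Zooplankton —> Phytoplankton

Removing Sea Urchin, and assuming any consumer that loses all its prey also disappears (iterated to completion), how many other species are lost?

1

Remove Sea Urchin.
Round 1: Triggerfish (all prey gone) → extinct.
No further losses. Total secondary extinctions: 1.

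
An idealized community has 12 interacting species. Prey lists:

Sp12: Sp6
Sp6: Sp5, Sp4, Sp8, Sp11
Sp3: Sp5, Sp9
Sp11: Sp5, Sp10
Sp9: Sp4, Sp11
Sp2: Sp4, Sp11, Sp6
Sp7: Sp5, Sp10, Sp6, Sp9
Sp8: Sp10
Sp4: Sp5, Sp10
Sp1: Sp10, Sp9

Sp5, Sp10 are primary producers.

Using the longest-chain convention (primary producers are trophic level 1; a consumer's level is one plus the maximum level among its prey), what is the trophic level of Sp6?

Sp5 is a producer → level 1.
Sp4 eats Sp5 (level 1); other prey at levels: Sp10 1 → level 2.
Sp6 eats Sp4 (level 2); other prey at levels: Sp5 1, Sp8 2, Sp11 2 → level 3.

Trophic level 3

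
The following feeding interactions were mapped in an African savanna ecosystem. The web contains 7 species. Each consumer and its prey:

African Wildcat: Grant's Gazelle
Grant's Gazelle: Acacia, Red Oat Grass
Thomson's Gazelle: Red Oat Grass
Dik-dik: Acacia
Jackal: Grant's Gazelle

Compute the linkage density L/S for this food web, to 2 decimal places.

L/S = 0.86

There are L = 6 links among S = 7 species.
L/S = 6/7 = 0.8571 ≈ 0.86.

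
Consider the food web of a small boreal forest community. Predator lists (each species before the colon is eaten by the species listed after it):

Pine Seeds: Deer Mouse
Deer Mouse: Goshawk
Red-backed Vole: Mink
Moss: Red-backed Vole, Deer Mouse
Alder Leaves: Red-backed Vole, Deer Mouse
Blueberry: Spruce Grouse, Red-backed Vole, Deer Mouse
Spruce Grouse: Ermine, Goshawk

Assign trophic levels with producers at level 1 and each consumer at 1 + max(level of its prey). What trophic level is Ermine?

Trophic level 3

Blueberry is a producer → level 1.
Spruce Grouse eats Blueberry → level 2.
Ermine eats Spruce Grouse → level 3.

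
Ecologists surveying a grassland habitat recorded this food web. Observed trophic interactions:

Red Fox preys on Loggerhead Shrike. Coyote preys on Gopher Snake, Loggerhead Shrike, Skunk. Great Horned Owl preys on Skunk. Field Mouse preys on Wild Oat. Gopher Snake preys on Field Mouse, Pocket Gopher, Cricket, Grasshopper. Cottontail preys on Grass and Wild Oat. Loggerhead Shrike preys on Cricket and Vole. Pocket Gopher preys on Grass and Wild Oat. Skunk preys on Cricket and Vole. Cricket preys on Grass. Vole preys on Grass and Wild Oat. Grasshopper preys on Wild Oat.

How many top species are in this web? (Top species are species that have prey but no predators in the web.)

Top species (has prey, but nothing eats it): Cottontail, Red Fox, Coyote, Great Horned Owl.
Count: 4.

4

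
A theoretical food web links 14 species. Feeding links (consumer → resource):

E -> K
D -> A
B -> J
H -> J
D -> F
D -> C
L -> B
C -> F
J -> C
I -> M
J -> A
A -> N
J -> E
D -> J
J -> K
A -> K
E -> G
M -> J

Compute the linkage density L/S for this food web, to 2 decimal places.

There are L = 18 links among S = 14 species.
L/S = 18/14 = 1.2857 ≈ 1.29.

L/S = 1.29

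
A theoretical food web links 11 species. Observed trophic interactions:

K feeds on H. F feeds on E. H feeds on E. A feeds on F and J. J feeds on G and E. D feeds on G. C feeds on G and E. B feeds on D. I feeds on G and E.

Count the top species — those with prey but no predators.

5

Top species (has prey, but nothing eats it): C, I, A, K, B.
Count: 5.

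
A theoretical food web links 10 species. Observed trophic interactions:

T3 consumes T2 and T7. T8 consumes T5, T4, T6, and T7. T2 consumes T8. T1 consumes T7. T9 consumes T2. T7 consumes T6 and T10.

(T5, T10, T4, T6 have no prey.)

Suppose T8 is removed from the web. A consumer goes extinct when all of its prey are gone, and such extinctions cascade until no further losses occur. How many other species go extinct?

Remove T8.
Round 1: T2 (all prey gone) → extinct.
Round 2: T9 (all prey gone) → extinct.
No further losses. Total secondary extinctions: 2.

2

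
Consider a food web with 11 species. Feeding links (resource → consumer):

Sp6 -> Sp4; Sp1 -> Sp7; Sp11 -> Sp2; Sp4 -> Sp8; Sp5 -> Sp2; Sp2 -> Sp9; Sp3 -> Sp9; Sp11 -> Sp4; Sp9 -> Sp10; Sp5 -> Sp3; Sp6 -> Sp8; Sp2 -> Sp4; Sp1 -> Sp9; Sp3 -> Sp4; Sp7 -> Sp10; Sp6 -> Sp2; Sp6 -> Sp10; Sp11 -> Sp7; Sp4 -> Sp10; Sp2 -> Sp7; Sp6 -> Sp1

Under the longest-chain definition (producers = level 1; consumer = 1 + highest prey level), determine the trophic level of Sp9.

Trophic level 3

Sp5 is a producer → level 1.
Sp3 eats Sp5 → level 2.
Sp9 eats Sp3 (level 2); other prey at levels: Sp1 2, Sp2 2 → level 3.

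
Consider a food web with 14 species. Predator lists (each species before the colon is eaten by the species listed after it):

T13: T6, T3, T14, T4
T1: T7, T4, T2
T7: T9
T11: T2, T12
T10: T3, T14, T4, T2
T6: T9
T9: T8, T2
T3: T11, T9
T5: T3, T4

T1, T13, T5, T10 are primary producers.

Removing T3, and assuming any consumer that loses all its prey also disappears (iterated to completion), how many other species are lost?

Remove T3.
Round 1: T11 (all prey gone) → extinct.
Round 2: T12 (all prey gone) → extinct.
No further losses. Total secondary extinctions: 2.

2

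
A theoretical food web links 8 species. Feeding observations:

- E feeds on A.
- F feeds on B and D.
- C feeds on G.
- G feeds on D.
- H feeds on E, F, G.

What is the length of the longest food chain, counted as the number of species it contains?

3 species

One longest chain: A → E → H.
It has 3 species and 2 links.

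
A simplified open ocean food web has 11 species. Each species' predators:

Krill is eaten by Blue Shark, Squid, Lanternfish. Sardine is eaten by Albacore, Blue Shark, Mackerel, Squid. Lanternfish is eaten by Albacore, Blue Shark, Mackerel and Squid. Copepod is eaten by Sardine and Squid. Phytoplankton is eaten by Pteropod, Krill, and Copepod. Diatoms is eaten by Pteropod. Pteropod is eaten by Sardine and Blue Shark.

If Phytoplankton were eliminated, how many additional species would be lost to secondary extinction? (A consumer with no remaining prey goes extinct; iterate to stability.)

3

Remove Phytoplankton.
Round 1: Copepod (all prey gone), Krill (all prey gone) → extinct.
Round 2: Lanternfish (all prey gone) → extinct.
No further losses. Total secondary extinctions: 3.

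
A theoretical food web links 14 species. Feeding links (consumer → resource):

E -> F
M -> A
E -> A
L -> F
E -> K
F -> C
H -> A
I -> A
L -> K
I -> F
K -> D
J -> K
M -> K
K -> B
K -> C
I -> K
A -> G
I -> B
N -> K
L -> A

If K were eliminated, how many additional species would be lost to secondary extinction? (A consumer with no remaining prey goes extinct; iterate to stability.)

Remove K.
Round 1: J (all prey gone), N (all prey gone) → extinct.
No further losses. Total secondary extinctions: 2.

2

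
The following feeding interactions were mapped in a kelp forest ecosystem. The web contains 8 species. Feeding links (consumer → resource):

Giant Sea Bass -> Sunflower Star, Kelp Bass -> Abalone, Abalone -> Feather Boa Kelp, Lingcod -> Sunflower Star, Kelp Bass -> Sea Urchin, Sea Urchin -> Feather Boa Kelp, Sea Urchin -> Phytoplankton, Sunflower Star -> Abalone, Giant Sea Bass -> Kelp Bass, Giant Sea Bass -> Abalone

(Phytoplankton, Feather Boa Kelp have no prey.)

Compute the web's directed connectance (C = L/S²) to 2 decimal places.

C = 0.16

The web has S = 8 species and L = 10 feeding links.
C = L / S² = 10 / 64 = 0.1562 ≈ 0.16.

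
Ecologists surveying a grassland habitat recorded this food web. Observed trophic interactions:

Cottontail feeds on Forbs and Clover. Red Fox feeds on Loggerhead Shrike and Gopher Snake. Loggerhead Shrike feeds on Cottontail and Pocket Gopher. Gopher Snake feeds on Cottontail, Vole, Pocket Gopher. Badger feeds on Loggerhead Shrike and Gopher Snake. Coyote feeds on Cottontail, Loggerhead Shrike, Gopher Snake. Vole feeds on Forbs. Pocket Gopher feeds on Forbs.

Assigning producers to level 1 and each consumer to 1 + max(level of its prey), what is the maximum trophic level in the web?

4

Producers (level 1): Forbs, Clover.
Forbs → Cottontail → Gopher Snake → Red Fox gives Red Fox level 4.
No species has a prey at level 4, so no species reaches level 5.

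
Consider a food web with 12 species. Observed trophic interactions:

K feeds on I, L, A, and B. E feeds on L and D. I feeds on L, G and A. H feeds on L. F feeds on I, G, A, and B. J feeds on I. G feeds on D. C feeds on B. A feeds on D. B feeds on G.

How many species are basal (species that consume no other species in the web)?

2

Basal species (no prey listed): D, L.
Count: 2.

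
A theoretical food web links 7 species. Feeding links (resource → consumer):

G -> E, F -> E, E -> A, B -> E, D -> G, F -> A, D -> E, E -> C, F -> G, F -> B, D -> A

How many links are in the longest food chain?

3 links

One longest chain: D → G → E → C.
It has 4 species and 3 links.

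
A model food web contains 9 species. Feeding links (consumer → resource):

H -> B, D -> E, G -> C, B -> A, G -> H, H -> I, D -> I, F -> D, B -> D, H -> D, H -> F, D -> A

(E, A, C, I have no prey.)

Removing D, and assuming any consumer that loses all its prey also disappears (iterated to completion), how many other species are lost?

1

Remove D.
Round 1: F (all prey gone) → extinct.
No further losses. Total secondary extinctions: 1.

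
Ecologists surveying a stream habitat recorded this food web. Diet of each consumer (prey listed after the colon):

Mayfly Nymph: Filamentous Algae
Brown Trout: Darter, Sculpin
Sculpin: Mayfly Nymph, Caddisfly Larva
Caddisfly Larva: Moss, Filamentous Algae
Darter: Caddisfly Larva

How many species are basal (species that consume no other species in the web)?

2

Basal species (no prey listed): Moss, Filamentous Algae.
Count: 2.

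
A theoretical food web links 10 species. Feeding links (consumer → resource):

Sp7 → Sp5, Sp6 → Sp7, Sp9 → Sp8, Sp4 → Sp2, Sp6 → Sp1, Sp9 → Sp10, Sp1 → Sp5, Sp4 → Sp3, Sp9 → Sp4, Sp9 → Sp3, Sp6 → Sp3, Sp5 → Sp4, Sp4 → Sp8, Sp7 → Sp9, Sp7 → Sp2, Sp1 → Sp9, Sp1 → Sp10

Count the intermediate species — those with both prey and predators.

Intermediate species (has both prey and predators): Sp4, Sp5, Sp9, Sp7, Sp1.
Count: 5.

5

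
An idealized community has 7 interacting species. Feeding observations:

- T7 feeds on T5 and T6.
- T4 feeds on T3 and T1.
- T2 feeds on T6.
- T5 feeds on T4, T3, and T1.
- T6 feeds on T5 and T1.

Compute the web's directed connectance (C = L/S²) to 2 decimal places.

C = 0.20

The web has S = 7 species and L = 10 feeding links.
C = L / S² = 10 / 49 = 0.2041 ≈ 0.20.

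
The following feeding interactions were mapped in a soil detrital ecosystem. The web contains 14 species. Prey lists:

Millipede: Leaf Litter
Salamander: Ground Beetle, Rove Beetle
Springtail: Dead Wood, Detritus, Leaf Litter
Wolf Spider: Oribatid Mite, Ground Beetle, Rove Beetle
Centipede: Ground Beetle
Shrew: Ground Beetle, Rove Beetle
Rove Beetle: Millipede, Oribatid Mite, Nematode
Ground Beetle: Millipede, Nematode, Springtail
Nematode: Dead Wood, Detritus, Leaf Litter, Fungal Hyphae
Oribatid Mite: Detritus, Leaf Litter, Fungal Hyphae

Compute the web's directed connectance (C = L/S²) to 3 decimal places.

The web has S = 14 species and L = 25 feeding links.
C = L / S² = 25 / 196 = 0.1276 ≈ 0.128.

C = 0.128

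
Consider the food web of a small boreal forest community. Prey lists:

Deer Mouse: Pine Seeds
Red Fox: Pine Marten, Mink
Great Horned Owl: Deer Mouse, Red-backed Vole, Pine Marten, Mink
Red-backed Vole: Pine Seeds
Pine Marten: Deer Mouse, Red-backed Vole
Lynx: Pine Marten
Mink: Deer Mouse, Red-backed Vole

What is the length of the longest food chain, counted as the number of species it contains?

One longest chain: Pine Seeds → Deer Mouse → Pine Marten → Great Horned Owl.
It has 4 species and 3 links.

4 species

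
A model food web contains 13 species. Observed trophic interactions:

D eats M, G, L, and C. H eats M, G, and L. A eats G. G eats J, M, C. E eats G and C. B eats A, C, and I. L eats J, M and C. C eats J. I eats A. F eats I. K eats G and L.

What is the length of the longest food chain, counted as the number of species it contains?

6 species

One longest chain: J → C → G → A → I → B.
It has 6 species and 5 links.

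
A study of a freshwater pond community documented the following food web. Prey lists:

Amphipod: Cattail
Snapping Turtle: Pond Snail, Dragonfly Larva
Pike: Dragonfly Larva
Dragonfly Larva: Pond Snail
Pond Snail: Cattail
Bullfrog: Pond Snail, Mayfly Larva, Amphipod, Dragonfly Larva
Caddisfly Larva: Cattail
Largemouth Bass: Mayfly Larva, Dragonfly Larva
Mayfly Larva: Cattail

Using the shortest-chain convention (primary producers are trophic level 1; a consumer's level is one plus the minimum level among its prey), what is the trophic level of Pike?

Trophic level 4

Cattail is a producer → level 1.
Pond Snail eats Cattail → level 2.
Dragonfly Larva eats Pond Snail → level 3.
Pike eats Dragonfly Larva → level 4.
No prey of Pike is below level 3, so 4 is the minimum.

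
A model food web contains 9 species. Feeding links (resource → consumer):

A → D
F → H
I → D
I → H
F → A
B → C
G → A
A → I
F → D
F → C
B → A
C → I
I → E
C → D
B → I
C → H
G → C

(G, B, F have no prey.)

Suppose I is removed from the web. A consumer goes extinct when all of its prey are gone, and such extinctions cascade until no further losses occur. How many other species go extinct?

Remove I.
Round 1: E (all prey gone) → extinct.
No further losses. Total secondary extinctions: 1.

1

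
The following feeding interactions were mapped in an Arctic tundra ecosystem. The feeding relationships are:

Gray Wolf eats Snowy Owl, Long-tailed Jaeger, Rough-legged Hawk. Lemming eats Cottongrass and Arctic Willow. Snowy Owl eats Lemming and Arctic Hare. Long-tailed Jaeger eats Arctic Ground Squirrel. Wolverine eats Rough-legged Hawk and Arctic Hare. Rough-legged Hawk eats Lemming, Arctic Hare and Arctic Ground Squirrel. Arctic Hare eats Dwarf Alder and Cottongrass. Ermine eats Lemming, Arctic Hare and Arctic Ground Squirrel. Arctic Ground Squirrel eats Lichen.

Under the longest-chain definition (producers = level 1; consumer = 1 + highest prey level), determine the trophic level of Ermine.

Lichen is a producer → level 1.
Arctic Ground Squirrel eats Lichen → level 2.
Ermine eats Arctic Ground Squirrel (level 2); other prey at levels: Arctic Hare 2, Lemming 2 → level 3.

Trophic level 3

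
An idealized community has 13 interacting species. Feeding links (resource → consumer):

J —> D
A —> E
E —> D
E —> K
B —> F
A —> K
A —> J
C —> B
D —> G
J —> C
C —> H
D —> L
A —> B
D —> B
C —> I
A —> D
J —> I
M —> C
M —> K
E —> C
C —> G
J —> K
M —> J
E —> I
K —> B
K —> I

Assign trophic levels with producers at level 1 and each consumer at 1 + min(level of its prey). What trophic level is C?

M is a producer → level 1.
C eats M → level 2.

Trophic level 2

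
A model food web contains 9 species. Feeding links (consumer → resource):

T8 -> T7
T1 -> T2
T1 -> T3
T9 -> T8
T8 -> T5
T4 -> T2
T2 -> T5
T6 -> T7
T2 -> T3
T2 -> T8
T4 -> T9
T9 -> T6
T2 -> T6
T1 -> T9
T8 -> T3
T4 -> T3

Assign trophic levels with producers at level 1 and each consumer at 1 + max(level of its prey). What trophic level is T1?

T5 is a producer → level 1.
T8 eats T5 (level 1); other prey at levels: T7 1, T3 1 → level 2.
T2 eats T8 (level 2); other prey at levels: T5 1, T3 1, T6 2 → level 3.
T1 eats T2 (level 3); other prey at levels: T3 1, T9 3 → level 4.

Trophic level 4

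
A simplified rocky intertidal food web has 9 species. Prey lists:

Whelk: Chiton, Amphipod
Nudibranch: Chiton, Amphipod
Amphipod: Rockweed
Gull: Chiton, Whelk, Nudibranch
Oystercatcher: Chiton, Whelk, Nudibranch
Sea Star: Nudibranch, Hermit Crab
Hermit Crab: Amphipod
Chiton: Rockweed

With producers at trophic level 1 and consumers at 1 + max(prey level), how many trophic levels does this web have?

Producers (level 1): Rockweed.
Rockweed → Chiton → Whelk → Gull gives Gull level 4.
No species has a prey at level 4, so no species reaches level 5.

4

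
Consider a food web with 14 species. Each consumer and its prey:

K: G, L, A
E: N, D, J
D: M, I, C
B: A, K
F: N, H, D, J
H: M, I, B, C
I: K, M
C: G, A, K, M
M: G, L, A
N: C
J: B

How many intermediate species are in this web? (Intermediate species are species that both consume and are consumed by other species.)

Intermediate species (has both prey and predators): K, M, I, B, C, N, H, D, J.
Count: 9.

9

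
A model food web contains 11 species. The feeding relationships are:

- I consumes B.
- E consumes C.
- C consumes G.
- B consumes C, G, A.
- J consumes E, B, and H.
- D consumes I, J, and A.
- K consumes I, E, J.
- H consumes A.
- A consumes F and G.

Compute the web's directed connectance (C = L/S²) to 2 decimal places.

C = 0.15

The web has S = 11 species and L = 18 feeding links.
C = L / S² = 18 / 121 = 0.1488 ≈ 0.15.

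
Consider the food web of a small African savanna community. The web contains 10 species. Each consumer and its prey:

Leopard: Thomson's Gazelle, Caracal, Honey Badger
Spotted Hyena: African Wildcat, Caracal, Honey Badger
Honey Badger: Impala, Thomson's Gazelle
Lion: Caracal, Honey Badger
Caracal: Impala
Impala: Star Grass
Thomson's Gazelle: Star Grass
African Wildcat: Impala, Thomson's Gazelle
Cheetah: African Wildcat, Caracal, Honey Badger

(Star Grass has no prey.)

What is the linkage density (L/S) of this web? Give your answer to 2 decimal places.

There are L = 18 links among S = 10 species.
L/S = 18/10 = 1.8000 ≈ 1.80.

L/S = 1.80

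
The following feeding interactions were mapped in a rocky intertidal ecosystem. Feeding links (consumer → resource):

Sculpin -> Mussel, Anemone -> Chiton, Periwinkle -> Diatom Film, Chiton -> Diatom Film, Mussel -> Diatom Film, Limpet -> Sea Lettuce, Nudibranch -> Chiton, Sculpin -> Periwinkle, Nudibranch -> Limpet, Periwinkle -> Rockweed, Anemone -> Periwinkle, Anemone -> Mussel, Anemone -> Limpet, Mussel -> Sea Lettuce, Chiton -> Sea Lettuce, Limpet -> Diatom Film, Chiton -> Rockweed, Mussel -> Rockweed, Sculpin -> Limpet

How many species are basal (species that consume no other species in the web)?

3

Basal species (no prey listed): Diatom Film, Sea Lettuce, Rockweed.
Count: 3.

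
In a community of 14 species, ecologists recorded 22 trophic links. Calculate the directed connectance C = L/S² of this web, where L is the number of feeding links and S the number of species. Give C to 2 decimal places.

C = 0.11

The web has S = 14 species and L = 22 feeding links.
C = L / S² = 22 / 196 = 0.1122 ≈ 0.11.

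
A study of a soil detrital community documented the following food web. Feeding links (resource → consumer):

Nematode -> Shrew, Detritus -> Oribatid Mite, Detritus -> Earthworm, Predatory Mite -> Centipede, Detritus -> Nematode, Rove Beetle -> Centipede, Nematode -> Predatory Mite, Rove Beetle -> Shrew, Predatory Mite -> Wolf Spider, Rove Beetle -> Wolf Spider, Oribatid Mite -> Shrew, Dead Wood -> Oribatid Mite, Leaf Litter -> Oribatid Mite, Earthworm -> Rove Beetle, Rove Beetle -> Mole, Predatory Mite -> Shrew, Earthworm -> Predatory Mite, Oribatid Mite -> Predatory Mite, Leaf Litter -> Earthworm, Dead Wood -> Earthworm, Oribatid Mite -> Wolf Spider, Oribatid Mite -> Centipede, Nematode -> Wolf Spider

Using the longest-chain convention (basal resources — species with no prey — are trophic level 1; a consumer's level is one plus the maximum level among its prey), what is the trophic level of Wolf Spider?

Detritus has no prey (basal) → level 1.
Earthworm eats Detritus (level 1); other prey at levels: Dead Wood 1, Leaf Litter 1 → level 2.
Predatory Mite eats Earthworm (level 2); other prey at levels: Nematode 2, Oribatid Mite 2 → level 3.
Wolf Spider eats Predatory Mite (level 3); other prey at levels: Nematode 2, Oribatid Mite 2, Rove Beetle 3 → level 4.

Trophic level 4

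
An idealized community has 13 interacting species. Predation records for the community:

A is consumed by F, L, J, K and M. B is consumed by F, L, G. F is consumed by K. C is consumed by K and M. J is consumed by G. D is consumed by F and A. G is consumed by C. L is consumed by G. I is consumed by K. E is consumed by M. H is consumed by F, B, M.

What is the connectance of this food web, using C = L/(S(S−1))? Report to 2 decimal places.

The web has S = 13 species and L = 21 feeding links.
C = L / (S(S−1)) = 21 / 156 = 0.1346 ≈ 0.13.

C = 0.13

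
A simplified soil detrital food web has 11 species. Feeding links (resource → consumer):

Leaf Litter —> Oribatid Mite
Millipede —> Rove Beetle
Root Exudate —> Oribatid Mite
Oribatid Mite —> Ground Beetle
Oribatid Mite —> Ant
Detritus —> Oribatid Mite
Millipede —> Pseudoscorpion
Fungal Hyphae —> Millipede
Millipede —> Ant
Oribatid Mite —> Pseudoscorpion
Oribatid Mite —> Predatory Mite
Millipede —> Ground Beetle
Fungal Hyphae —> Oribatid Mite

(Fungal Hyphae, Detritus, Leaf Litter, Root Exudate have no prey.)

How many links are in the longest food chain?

One longest chain: Fungal Hyphae → Millipede → Ant.
It has 3 species and 2 links.

2 links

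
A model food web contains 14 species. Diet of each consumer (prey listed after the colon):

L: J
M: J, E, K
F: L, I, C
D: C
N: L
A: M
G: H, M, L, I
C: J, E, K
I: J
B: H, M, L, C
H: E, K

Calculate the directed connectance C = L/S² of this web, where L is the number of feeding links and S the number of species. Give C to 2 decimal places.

C = 0.12

The web has S = 14 species and L = 24 feeding links.
C = L / S² = 24 / 196 = 0.1224 ≈ 0.12.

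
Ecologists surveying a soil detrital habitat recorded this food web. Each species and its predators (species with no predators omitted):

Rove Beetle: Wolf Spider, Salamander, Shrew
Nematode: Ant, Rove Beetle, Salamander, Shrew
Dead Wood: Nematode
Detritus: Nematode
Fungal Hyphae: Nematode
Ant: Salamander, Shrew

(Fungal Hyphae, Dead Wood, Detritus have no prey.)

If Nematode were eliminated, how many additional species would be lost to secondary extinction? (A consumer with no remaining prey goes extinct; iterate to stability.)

5

Remove Nematode.
Round 1: Ant (all prey gone), Rove Beetle (all prey gone) → extinct.
Round 2: Wolf Spider (all prey gone), Salamander (all prey gone), Shrew (all prey gone) → extinct.
No further losses. Total secondary extinctions: 5.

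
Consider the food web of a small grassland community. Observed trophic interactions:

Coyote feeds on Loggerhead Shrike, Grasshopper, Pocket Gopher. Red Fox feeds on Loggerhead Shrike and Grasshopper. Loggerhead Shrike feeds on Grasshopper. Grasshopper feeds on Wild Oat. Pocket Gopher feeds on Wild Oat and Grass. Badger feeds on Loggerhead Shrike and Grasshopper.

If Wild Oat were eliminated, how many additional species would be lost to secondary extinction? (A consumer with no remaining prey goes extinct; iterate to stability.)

4

Remove Wild Oat.
Round 1: Grasshopper (all prey gone) → extinct.
Round 2: Loggerhead Shrike (all prey gone) → extinct.
Round 3: Badger (all prey gone), Red Fox (all prey gone) → extinct.
No further losses. Total secondary extinctions: 4.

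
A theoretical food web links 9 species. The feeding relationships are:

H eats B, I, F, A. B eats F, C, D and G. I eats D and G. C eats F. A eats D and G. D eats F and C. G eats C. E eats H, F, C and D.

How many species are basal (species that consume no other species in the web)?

1

Basal species (no prey listed): F.
Count: 1.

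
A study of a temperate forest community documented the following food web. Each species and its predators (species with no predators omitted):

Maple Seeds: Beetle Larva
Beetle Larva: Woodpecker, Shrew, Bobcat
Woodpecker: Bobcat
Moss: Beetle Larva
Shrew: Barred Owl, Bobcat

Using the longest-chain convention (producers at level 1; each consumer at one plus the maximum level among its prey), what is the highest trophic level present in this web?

Producers (level 1): Maple Seeds, Moss.
Maple Seeds → Beetle Larva → Woodpecker → Bobcat gives Bobcat level 4.
No species has a prey at level 4, so no species reaches level 5.

4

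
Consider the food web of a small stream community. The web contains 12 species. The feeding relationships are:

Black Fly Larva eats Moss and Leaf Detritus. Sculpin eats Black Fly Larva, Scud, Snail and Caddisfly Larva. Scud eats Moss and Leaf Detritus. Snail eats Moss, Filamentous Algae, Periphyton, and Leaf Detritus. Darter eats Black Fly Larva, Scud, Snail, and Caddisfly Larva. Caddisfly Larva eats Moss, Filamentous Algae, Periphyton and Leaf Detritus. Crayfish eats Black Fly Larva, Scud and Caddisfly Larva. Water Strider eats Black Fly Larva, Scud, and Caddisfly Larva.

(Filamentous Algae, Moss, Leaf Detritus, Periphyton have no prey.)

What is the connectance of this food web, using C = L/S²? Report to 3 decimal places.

C = 0.181

The web has S = 12 species and L = 26 feeding links.
C = L / S² = 26 / 144 = 0.1806 ≈ 0.181.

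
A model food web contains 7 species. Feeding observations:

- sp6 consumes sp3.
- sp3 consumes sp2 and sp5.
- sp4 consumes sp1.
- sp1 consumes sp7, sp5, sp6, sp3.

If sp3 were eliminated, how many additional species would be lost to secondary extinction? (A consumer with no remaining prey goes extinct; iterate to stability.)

Remove sp3.
Round 1: sp6 (all prey gone) → extinct.
No further losses. Total secondary extinctions: 1.

1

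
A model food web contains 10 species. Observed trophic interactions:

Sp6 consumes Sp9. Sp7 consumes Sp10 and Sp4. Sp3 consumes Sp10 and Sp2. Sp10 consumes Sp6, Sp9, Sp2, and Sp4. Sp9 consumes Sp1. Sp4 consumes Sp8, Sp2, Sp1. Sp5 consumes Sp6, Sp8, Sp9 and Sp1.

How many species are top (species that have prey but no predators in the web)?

Top species (has prey, but nothing eats it): Sp5, Sp7, Sp3.
Count: 3.

3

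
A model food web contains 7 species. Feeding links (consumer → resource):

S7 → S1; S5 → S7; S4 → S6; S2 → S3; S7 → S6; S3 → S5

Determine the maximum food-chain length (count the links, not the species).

4 links

One longest chain: S6 → S7 → S5 → S3 → S2.
It has 5 species and 4 links.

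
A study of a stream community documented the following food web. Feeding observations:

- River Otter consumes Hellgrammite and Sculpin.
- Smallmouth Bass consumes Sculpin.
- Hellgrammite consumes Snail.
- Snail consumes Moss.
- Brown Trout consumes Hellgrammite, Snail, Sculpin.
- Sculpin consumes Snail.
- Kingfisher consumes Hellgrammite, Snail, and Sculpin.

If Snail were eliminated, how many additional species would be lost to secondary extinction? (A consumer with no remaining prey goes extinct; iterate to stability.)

Remove Snail.
Round 1: Hellgrammite (all prey gone), Sculpin (all prey gone) → extinct.
Round 2: Kingfisher (all prey gone), Brown Trout (all prey gone), Smallmouth Bass (all prey gone), River Otter (all prey gone) → extinct.
No further losses. Total secondary extinctions: 6.

6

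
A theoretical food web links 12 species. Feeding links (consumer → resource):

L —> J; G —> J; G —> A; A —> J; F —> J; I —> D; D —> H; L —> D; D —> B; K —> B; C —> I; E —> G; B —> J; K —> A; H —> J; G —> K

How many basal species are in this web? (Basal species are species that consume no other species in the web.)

Basal species (no prey listed): J.
Count: 1.

1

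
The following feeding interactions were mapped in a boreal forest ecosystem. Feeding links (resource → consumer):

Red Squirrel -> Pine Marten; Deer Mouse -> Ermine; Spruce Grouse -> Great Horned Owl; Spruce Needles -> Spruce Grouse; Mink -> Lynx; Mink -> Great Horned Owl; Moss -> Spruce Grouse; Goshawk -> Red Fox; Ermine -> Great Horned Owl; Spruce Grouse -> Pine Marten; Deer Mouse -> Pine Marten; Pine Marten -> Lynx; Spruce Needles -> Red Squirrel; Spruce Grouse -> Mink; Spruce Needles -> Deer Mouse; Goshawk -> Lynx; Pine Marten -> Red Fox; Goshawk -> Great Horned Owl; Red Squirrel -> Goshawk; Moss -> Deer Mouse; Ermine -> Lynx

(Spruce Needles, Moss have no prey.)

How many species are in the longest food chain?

4 species

One longest chain: Spruce Needles → Deer Mouse → Ermine → Lynx.
It has 4 species and 3 links.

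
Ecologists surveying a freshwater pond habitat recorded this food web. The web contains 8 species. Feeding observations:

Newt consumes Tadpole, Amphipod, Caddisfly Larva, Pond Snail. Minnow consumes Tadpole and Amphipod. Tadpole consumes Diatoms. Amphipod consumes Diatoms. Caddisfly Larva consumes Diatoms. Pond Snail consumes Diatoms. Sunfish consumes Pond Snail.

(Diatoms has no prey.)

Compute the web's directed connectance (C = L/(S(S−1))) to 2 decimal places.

C = 0.20

The web has S = 8 species and L = 11 feeding links.
C = L / (S(S−1)) = 11 / 56 = 0.1964 ≈ 0.20.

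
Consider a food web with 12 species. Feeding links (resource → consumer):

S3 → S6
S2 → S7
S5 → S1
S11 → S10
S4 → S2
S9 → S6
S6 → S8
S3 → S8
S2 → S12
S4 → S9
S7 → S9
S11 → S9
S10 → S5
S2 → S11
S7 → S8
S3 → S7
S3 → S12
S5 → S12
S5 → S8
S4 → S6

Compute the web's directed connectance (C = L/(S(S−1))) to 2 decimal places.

The web has S = 12 species and L = 20 feeding links.
C = L / (S(S−1)) = 20 / 132 = 0.1515 ≈ 0.15.

C = 0.15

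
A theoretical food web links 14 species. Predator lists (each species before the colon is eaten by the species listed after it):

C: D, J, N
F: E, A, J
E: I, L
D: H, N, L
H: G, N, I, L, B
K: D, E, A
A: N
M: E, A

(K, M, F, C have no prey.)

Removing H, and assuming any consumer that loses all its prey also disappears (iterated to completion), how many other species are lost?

2

Remove H.
Round 1: G (all prey gone), B (all prey gone) → extinct.
No further losses. Total secondary extinctions: 2.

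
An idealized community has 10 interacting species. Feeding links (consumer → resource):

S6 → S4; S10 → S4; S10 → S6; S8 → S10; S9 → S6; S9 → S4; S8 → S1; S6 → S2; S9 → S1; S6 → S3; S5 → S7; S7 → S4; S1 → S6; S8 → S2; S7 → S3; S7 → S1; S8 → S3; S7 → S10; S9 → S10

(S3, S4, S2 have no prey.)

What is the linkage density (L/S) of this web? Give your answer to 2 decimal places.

There are L = 19 links among S = 10 species.
L/S = 19/10 = 1.9000 ≈ 1.90.

L/S = 1.90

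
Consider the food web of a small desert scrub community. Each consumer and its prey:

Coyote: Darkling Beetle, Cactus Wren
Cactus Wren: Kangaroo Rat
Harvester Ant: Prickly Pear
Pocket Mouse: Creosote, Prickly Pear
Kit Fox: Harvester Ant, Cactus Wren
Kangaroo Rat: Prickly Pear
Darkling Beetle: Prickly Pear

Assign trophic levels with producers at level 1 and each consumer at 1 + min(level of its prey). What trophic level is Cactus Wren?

Prickly Pear is a producer → level 1.
Kangaroo Rat eats Prickly Pear → level 2.
Cactus Wren eats Kangaroo Rat → level 3.
No prey of Cactus Wren is below level 2, so 3 is the minimum.

Trophic level 3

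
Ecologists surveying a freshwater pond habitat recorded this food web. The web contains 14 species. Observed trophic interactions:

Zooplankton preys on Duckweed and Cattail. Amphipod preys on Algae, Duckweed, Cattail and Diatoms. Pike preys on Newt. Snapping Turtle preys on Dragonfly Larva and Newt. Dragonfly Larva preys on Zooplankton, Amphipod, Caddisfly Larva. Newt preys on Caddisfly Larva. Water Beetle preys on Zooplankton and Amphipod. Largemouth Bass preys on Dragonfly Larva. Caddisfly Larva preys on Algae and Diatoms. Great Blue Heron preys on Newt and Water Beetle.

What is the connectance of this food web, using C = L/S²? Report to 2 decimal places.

C = 0.10

The web has S = 14 species and L = 20 feeding links.
C = L / S² = 20 / 196 = 0.1020 ≈ 0.10.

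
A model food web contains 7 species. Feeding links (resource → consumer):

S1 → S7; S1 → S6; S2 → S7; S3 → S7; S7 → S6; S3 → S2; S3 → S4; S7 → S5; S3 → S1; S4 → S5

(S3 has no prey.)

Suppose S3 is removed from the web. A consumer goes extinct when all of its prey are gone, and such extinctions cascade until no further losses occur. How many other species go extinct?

6

Remove S3.
Round 1: S2 (all prey gone), S1 (all prey gone), S4 (all prey gone) → extinct.
Round 2: S7 (all prey gone) → extinct.
Round 3: S6 (all prey gone), S5 (all prey gone) → extinct.
No further losses. Total secondary extinctions: 6.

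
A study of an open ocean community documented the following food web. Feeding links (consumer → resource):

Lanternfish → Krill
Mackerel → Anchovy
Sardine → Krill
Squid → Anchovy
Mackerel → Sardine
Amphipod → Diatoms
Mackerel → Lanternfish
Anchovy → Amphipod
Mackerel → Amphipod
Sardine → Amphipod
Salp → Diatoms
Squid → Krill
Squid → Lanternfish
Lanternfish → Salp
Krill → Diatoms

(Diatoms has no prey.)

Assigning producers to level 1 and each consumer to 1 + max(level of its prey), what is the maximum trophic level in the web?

Producers (level 1): Diatoms.
Diatoms → Krill → Lanternfish → Mackerel gives Mackerel level 4.
No species has a prey at level 4, so no species reaches level 5.

4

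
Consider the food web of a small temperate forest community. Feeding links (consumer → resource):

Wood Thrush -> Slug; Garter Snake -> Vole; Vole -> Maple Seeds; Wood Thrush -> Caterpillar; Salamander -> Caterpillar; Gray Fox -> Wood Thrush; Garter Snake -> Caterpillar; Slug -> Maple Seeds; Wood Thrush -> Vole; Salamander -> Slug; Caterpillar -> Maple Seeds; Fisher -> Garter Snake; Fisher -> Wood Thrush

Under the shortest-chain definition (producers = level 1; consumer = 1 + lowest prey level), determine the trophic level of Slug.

Maple Seeds is a producer → level 1.
Slug eats Maple Seeds → level 2.

Trophic level 2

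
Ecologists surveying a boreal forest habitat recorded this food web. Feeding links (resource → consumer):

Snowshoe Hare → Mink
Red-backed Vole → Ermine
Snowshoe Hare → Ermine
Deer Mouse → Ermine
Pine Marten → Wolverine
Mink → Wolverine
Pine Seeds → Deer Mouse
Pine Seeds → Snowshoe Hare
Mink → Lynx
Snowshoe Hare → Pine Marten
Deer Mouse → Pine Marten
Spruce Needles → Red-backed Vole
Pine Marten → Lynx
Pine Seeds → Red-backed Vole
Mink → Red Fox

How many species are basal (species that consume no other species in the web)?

2

Basal species (no prey listed): Spruce Needles, Pine Seeds.
Count: 2.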